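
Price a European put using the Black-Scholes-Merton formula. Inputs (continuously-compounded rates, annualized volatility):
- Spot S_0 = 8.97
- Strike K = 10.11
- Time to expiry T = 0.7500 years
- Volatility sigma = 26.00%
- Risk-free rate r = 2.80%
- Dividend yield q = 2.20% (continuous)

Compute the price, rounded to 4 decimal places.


d1 = (ln(S/K) + (r - q + 0.5*sigma^2) * T) / (sigma * sqrt(T)) = -0.39876853
d2 = d1 - sigma * sqrt(T) = -0.62393514
exp(-rT) = 0.97921896; exp(-qT) = 0.98363538
P = K * exp(-rT) * N(-d2) - S_0 * exp(-qT) * N(-d1)
N(-d1) = 0.65496812; N(-d2) = 0.73366491
P = 10.1100 * 0.97921896 * 0.73366491 - 8.9700 * 0.98363538 * 0.65496812 = 1.4843

Answer: Price = 1.4843


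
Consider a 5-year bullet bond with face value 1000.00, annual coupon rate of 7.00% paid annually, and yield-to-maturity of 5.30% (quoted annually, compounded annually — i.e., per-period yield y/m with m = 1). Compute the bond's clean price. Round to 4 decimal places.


Coupon per period c = face * coupon_rate / m = 70.000000
Periods per year m = 1; per-period yield y/m = 0.053000
Number of cashflows N = 5
Cashflows (t years, CF_t, discount factor 1/(1+y/m)^(m*t), PV):
  t = 1.0000: CF_t = 70.000000, DF = 0.949668, PV = 66.476733
  t = 2.0000: CF_t = 70.000000, DF = 0.901869, PV = 63.130801
  t = 3.0000: CF_t = 70.000000, DF = 0.856475, PV = 59.953277
  t = 4.0000: CF_t = 70.000000, DF = 0.813367, PV = 56.935686
  t = 5.0000: CF_t = 1070.000000, DF = 0.772428, PV = 826.498218
Price P = sum_t PV_t = 1072.994715

Answer: Price = 1072.9947


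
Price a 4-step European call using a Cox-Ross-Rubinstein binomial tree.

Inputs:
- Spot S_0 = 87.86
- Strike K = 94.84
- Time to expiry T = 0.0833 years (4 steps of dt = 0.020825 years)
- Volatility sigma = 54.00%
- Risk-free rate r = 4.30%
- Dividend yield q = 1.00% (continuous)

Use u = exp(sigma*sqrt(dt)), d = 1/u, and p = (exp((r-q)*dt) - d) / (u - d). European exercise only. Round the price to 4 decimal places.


Answer: Price = V(0,0) = 3.2211

Derivation:
dt = T/N = 0.020825
u = exp(sigma*sqrt(dt)) = 1.081043; d = 1/u = 0.925032
p = (exp((r-q)*dt) - d) / (u - d) = 0.484935
Discount per step: exp(-r*dt) = 0.999105
Stock lattice S(k, i) with i counting down-moves:
  k=0: S(0,0) = 87.8600
  k=1: S(1,0) = 94.9805; S(1,1) = 81.2733
  k=2: S(2,0) = 102.6780; S(2,1) = 87.8600; S(2,2) = 75.1805
  k=3: S(3,0) = 110.9994; S(3,1) = 94.9805; S(3,2) = 81.2733; S(3,3) = 69.5443
  k=4: S(4,0) = 119.9952; S(4,1) = 102.6780; S(4,2) = 87.8600; S(4,3) = 75.1805; S(4,4) = 64.3308
Terminal payoffs V(N, i) = max(S_T - K, 0):
  V(4,0) = 25.155162; V(4,1) = 7.838016; V(4,2) = 0.000000; V(4,3) = 0.000000; V(4,4) = 0.000000
Backward induction: V(k, i) = exp(-r*dt) * [p * V(k+1, i) + (1-p) * V(k+1, i+1)].
  V(3,0) = exp(-r*dt) * [p*25.155162 + (1-p)*7.838016] = 16.221168
  V(3,1) = exp(-r*dt) * [p*7.838016 + (1-p)*0.000000] = 3.797523
  V(3,2) = exp(-r*dt) * [p*0.000000 + (1-p)*0.000000] = 0.000000
  V(3,3) = exp(-r*dt) * [p*0.000000 + (1-p)*0.000000] = 0.000000
  V(2,0) = exp(-r*dt) * [p*16.221168 + (1-p)*3.797523] = 9.813388
  V(2,1) = exp(-r*dt) * [p*3.797523 + (1-p)*0.000000] = 1.839902
  V(2,2) = exp(-r*dt) * [p*0.000000 + (1-p)*0.000000] = 0.000000
  V(1,0) = exp(-r*dt) * [p*9.813388 + (1-p)*1.839902] = 5.701414
  V(1,1) = exp(-r*dt) * [p*1.839902 + (1-p)*0.000000] = 0.891434
  V(0,0) = exp(-r*dt) * [p*5.701414 + (1-p)*0.891434] = 3.221074


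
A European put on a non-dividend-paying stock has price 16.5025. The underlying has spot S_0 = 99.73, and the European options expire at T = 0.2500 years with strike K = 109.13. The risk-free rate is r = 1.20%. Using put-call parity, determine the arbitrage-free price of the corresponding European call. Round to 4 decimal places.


Answer: Call price = 7.4294

Derivation:
Put-call parity: C - P = S_0 * exp(-qT) - K * exp(-rT).
S_0 * exp(-qT) = 99.7300 * 1.00000000 = 99.73000000
K * exp(-rT) = 109.1300 * 0.99700450 = 108.80310059
C = P + S*exp(-qT) - K*exp(-rT)
C = 16.5025 + 99.73000000 - 108.80310059 = 7.4294


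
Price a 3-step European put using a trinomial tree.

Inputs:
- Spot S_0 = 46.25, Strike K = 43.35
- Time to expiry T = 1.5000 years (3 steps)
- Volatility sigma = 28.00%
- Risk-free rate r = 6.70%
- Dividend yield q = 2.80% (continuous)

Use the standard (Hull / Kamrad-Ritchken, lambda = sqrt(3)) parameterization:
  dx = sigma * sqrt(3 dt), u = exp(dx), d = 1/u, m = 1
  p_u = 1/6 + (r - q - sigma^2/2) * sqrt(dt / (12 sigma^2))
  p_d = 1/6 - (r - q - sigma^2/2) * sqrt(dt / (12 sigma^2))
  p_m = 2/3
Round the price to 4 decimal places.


dt = T/N = 0.500000; dx = sigma*sqrt(3*dt) = 0.342929
u = exp(dx) = 1.409068; d = 1/u = 0.709689
p_u = 0.166521, p_m = 0.666667, p_d = 0.166812
Discount per step: exp(-r*dt) = 0.967055
Stock lattice S(k, j) with j the centered position index:
  k=0: S(0,+0) = 46.2500
  k=1: S(1,-1) = 32.8231; S(1,+0) = 46.2500; S(1,+1) = 65.1694
  k=2: S(2,-2) = 23.2942; S(2,-1) = 32.8231; S(2,+0) = 46.2500; S(2,+1) = 65.1694; S(2,+2) = 91.8281
  k=3: S(3,-3) = 16.5316; S(3,-2) = 23.2942; S(3,-1) = 32.8231; S(3,+0) = 46.2500; S(3,+1) = 65.1694; S(3,+2) = 91.8281; S(3,+3) = 129.3921
Terminal payoffs V(N, j) = max(K - S_T, 0):
  V(3,-3) = 26.818366; V(3,-2) = 20.055802; V(3,-1) = 10.526888; V(3,+0) = 0.000000; V(3,+1) = 0.000000; V(3,+2) = 0.000000; V(3,+3) = 0.000000
Backward induction: V(k, j) = exp(-r*dt) * [p_u * V(k+1, j+1) + p_m * V(k+1, j) + p_d * V(k+1, j-1)]
  V(2,-2) = exp(-r*dt) * [p_u*10.526888 + p_m*20.055802 + p_d*26.818366] = 18.951490
  V(2,-1) = exp(-r*dt) * [p_u*0.000000 + p_m*10.526888 + p_d*20.055802] = 10.022057
  V(2,+0) = exp(-r*dt) * [p_u*0.000000 + p_m*0.000000 + p_d*10.526888] = 1.698164
  V(2,+1) = exp(-r*dt) * [p_u*0.000000 + p_m*0.000000 + p_d*0.000000] = 0.000000
  V(2,+2) = exp(-r*dt) * [p_u*0.000000 + p_m*0.000000 + p_d*0.000000] = 0.000000
  V(1,-1) = exp(-r*dt) * [p_u*1.698164 + p_m*10.022057 + p_d*18.951490] = 9.791911
  V(1,+0) = exp(-r*dt) * [p_u*0.000000 + p_m*1.698164 + p_d*10.022057] = 2.711538
  V(1,+1) = exp(-r*dt) * [p_u*0.000000 + p_m*0.000000 + p_d*1.698164] = 0.273942
  V(0,+0) = exp(-r*dt) * [p_u*0.273942 + p_m*2.711538 + p_d*9.791911] = 3.371852

Answer: Price = V(0,0) = 3.3719


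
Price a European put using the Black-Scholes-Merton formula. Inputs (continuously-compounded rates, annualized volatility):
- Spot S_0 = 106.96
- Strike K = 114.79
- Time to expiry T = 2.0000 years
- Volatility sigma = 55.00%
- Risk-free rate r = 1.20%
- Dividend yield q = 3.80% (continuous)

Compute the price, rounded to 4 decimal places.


d1 = (ln(S/K) + (r - q + 0.5*sigma^2) * T) / (sigma * sqrt(T)) = 0.23122464
d2 = d1 - sigma * sqrt(T) = -0.54659282
exp(-rT) = 0.97628571; exp(-qT) = 0.92681621
P = K * exp(-rT) * N(-d2) - S_0 * exp(-qT) * N(-d1)
N(-d1) = 0.40857014; N(-d2) = 0.70767075
P = 114.7900 * 0.97628571 * 0.70767075 - 106.9600 * 0.92681621 * 0.40857014 = 38.8046

Answer: Price = 38.8046


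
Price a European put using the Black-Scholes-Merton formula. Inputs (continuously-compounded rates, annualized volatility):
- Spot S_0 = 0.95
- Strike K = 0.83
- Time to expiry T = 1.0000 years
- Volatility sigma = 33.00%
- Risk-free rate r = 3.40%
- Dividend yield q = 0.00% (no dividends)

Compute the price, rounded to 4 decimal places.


Answer: Price = 0.0555

Derivation:
d1 = (ln(S/K) + (r - q + 0.5*sigma^2) * T) / (sigma * sqrt(T)) = 0.67723116
d2 = d1 - sigma * sqrt(T) = 0.34723116
exp(-rT) = 0.96657150; exp(-qT) = 1.00000000
P = K * exp(-rT) * N(-d2) - S_0 * exp(-qT) * N(-d1)
N(-d1) = 0.24912965; N(-d2) = 0.36420883
P = 0.8300 * 0.96657150 * 0.36420883 - 0.9500 * 1.00000000 * 0.24912965 = 0.0555


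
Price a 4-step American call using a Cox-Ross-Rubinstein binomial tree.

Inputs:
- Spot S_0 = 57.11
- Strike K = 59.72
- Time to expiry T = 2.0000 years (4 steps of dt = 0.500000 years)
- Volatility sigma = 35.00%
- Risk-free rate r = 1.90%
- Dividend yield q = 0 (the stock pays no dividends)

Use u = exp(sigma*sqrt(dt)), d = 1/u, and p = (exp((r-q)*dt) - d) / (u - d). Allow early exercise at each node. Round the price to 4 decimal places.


dt = T/N = 0.500000
u = exp(sigma*sqrt(dt)) = 1.280803; d = 1/u = 0.780760
p = (exp((r-q)*dt) - d) / (u - d) = 0.457531
Discount per step: exp(-r*dt) = 0.990545
Stock lattice S(k, i) with i counting down-moves:
  k=0: S(0,0) = 57.1100
  k=1: S(1,0) = 73.1467; S(1,1) = 44.5892
  k=2: S(2,0) = 93.6865; S(2,1) = 57.1100; S(2,2) = 34.8135
  k=3: S(3,0) = 119.9940; S(3,1) = 73.1467; S(3,2) = 44.5892; S(3,3) = 27.1810
  k=4: S(4,0) = 153.6886; S(4,1) = 93.6865; S(4,2) = 57.1100; S(4,3) = 34.8135; S(4,4) = 21.2218
Terminal payoffs V(N, i) = max(S_T - K, 0):
  V(4,0) = 93.968638; V(4,1) = 33.966489; V(4,2) = 0.000000; V(4,3) = 0.000000; V(4,4) = 0.000000
Backward induction: V(k, i) = exp(-r*dt) * [p * V(k+1, i) + (1-p) * V(k+1, i+1)]; then take max(V_cont, immediate exercise) for American.
  V(3,0) = exp(-r*dt) * [p*93.968638 + (1-p)*33.966489] = 60.838607; exercise = 60.273953; V(3,0) = max -> 60.838607
  V(3,1) = exp(-r*dt) * [p*33.966489 + (1-p)*0.000000] = 15.393781; exercise = 13.426670; V(3,1) = max -> 15.393781
  V(3,2) = exp(-r*dt) * [p*0.000000 + (1-p)*0.000000] = 0.000000; exercise = 0.000000; V(3,2) = max -> 0.000000
  V(3,3) = exp(-r*dt) * [p*0.000000 + (1-p)*0.000000] = 0.000000; exercise = 0.000000; V(3,3) = max -> 0.000000
  V(2,0) = exp(-r*dt) * [p*60.838607 + (1-p)*15.393781] = 35.844054; exercise = 33.966489; V(2,0) = max -> 35.844054
  V(2,1) = exp(-r*dt) * [p*15.393781 + (1-p)*0.000000] = 6.976538; exercise = 0.000000; V(2,1) = max -> 6.976538
  V(2,2) = exp(-r*dt) * [p*0.000000 + (1-p)*0.000000] = 0.000000; exercise = 0.000000; V(2,2) = max -> 0.000000
  V(1,0) = exp(-r*dt) * [p*35.844054 + (1-p)*6.976538] = 19.993476; exercise = 13.426670; V(1,0) = max -> 19.993476
  V(1,1) = exp(-r*dt) * [p*6.976538 + (1-p)*0.000000] = 3.161802; exercise = 0.000000; V(1,1) = max -> 3.161802
  V(0,0) = exp(-r*dt) * [p*19.993476 + (1-p)*3.161802] = 10.760105; exercise = 0.000000; V(0,0) = max -> 10.760105

Answer: Price = V(0,0) = 10.7601


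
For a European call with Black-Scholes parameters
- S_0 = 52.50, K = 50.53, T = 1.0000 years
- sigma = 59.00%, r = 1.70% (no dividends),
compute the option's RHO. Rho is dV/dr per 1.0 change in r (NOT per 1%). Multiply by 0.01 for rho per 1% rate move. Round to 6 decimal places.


Answer: Rho = 20.875171

Derivation:
d1 = 0.3886372039; d2 = -0.2013627961
phi(d1) = 0.3699238996; exp(-qT) = 1.0000000000; exp(-rT) = 0.9831436846
N(d2) = 0.4202074519
Rho = K*T*exp(-rT)*N(d2) = 50.5300 * 1.0000 * 0.9831436846 * 0.4202074519 = 20.875171


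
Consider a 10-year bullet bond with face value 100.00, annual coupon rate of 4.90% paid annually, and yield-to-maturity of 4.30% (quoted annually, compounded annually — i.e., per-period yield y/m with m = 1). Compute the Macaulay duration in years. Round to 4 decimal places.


Coupon per period c = face * coupon_rate / m = 4.900000
Periods per year m = 1; per-period yield y/m = 0.043000
Number of cashflows N = 10
Cashflows (t years, CF_t, discount factor 1/(1+y/m)^(m*t), PV):
  t = 1.0000: CF_t = 4.900000, DF = 0.958773, PV = 4.697987
  t = 2.0000: CF_t = 4.900000, DF = 0.919245, PV = 4.504302
  t = 3.0000: CF_t = 4.900000, DF = 0.881347, PV = 4.318602
  t = 4.0000: CF_t = 4.900000, DF = 0.845012, PV = 4.140558
  t = 5.0000: CF_t = 4.900000, DF = 0.810174, PV = 3.969854
  t = 6.0000: CF_t = 4.900000, DF = 0.776773, PV = 3.806188
  t = 7.0000: CF_t = 4.900000, DF = 0.744749, PV = 3.649269
  t = 8.0000: CF_t = 4.900000, DF = 0.714045, PV = 3.498820
  t = 9.0000: CF_t = 4.900000, DF = 0.684607, PV = 3.354573
  t = 10.0000: CF_t = 104.900000, DF = 0.656382, PV = 68.854512
Price P = sum_t PV_t = 104.794664
Macaulay numerator sum_t t * PV_t:
  t * PV_t at t = 1.0000: 4.697987
  t * PV_t at t = 2.0000: 9.008603
  t * PV_t at t = 3.0000: 12.955805
  t * PV_t at t = 4.0000: 16.562231
  t * PV_t at t = 5.0000: 19.849270
  t * PV_t at t = 6.0000: 22.837128
  t * PV_t at t = 7.0000: 25.544886
  t * PV_t at t = 8.0000: 27.990561
  t * PV_t at t = 9.0000: 30.191161
  t * PV_t at t = 10.0000: 688.545119
Macaulay duration D = (sum_t t * PV_t) / P = 858.182750 / 104.794664 = 8.189184

Answer: Macaulay duration = 8.1892 years


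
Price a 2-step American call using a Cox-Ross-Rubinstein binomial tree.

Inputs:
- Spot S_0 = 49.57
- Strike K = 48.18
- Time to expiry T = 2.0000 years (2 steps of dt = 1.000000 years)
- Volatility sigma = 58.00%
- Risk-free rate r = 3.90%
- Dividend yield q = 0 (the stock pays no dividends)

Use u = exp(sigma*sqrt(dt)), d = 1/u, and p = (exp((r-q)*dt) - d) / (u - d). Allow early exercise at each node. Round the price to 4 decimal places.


dt = T/N = 1.000000
u = exp(sigma*sqrt(dt)) = 1.786038; d = 1/u = 0.559898
p = (exp((r-q)*dt) - d) / (u - d) = 0.391368
Discount per step: exp(-r*dt) = 0.961751
Stock lattice S(k, i) with i counting down-moves:
  k=0: S(0,0) = 49.5700
  k=1: S(1,0) = 88.5339; S(1,1) = 27.7542
  k=2: S(2,0) = 158.1250; S(2,1) = 49.5700; S(2,2) = 15.5395
Terminal payoffs V(N, i) = max(S_T - K, 0):
  V(2,0) = 109.944992; V(2,1) = 1.390000; V(2,2) = 0.000000
Backward induction: V(k, i) = exp(-r*dt) * [p * V(k+1, i) + (1-p) * V(k+1, i+1)]; then take max(V_cont, immediate exercise) for American.
  V(1,0) = exp(-r*dt) * [p*109.944992 + (1-p)*1.390000] = 42.196776; exercise = 40.353925; V(1,0) = max -> 42.196776
  V(1,1) = exp(-r*dt) * [p*1.390000 + (1-p)*0.000000] = 0.523194; exercise = 0.000000; V(1,1) = max -> 0.523194
  V(0,0) = exp(-r*dt) * [p*42.196776 + (1-p)*0.523194] = 16.189058; exercise = 1.390000; V(0,0) = max -> 16.189058

Answer: Price = V(0,0) = 16.1891


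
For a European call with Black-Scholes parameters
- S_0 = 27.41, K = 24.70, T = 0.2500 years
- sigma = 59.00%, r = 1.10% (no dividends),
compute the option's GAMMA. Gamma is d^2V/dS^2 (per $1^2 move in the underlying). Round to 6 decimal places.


d1 = 0.5097192091; d2 = 0.2147192091
phi(d1) = 0.3503420313; exp(-qT) = 1.0000000000; exp(-rT) = 0.9972537778
Gamma = exp(-qT) * phi(d1) / (S * sigma * sqrt(T)) = 1.0000000000 * 0.3503420313 / (27.4100 * 0.5900 * 0.5000000000) = 0.043327

Answer: Gamma = 0.043327


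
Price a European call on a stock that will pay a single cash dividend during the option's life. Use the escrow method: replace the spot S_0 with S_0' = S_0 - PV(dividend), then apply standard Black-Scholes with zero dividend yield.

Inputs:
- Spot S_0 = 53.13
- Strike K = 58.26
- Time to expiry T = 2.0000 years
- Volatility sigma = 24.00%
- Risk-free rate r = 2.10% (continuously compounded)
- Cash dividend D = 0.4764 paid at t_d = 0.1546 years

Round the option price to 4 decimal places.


Answer: Price = 5.8173

Derivation:
PV(D) = D * exp(-r * t_d) = 0.4764 * 0.99675866 = 0.47485583
S_0' = S_0 - PV(D) = 53.1300 - 0.47485583 = 52.65514417
d1 = (ln(S_0'/K) + (r + sigma^2/2)*T) / (sigma*sqrt(T)) = -0.00457207
d2 = d1 - sigma*sqrt(T) = -0.34398333
exp(-rT) = 0.95886978
N(d1) = 0.49817601; N(d2) = 0.36542941
C = S_0' * N(d1) - K * exp(-rT) * N(d2) = 52.65514417 * 0.49817601 - 58.2600 * 0.95886978 * 0.36542941 = 5.8173


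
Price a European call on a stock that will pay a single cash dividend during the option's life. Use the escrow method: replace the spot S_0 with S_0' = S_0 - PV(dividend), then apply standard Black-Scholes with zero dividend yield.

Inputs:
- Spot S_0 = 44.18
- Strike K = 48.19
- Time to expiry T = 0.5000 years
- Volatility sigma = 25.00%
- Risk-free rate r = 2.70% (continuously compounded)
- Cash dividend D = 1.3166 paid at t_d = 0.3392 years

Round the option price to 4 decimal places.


Answer: Price = 1.3773

Derivation:
PV(D) = D * exp(-r * t_d) = 1.3166 * 0.99088341 = 1.30459710
S_0' = S_0 - PV(D) = 44.1800 - 1.30459710 = 42.87540290
d1 = (ln(S_0'/K) + (r + sigma^2/2)*T) / (sigma*sqrt(T)) = -0.49626580
d2 = d1 - sigma*sqrt(T) = -0.67304250
exp(-rT) = 0.98659072
N(d1) = 0.30985345; N(d2) = 0.25046013
C = S_0' * N(d1) - K * exp(-rT) * N(d2) = 42.87540290 * 0.30985345 - 48.1900 * 0.98659072 * 0.25046013 = 1.3773


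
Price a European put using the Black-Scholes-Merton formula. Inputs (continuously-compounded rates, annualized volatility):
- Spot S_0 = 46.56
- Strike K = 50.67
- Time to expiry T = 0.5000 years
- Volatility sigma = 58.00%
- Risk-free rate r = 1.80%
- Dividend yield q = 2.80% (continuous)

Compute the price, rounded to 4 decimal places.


Answer: Price = 10.1438

Derivation:
d1 = (ln(S/K) + (r - q + 0.5*sigma^2) * T) / (sigma * sqrt(T)) = -0.01339167
d2 = d1 - sigma * sqrt(T) = -0.42351360
exp(-rT) = 0.99104038; exp(-qT) = 0.98609754
P = K * exp(-rT) * N(-d2) - S_0 * exp(-qT) * N(-d1)
N(-d1) = 0.50534234; N(-d2) = 0.66403971
P = 50.6700 * 0.99104038 * 0.66403971 - 46.5600 * 0.98609754 * 0.50534234 = 10.1438


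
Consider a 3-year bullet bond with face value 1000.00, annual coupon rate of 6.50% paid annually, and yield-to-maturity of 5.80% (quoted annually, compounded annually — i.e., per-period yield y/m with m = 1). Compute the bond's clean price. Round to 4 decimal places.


Coupon per period c = face * coupon_rate / m = 65.000000
Periods per year m = 1; per-period yield y/m = 0.058000
Number of cashflows N = 3
Cashflows (t years, CF_t, discount factor 1/(1+y/m)^(m*t), PV):
  t = 1.0000: CF_t = 65.000000, DF = 0.945180, PV = 61.436673
  t = 2.0000: CF_t = 65.000000, DF = 0.893364, PV = 58.068689
  t = 3.0000: CF_t = 1065.000000, DF = 0.844390, PV = 899.275175
Price P = sum_t PV_t = 1018.780537

Answer: Price = 1018.7805


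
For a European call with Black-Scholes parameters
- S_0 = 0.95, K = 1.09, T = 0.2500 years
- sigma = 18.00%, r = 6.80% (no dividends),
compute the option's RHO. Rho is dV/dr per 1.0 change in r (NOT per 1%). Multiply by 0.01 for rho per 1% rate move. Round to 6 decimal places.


d1 = -1.2935665625; d2 = -1.3835665625
phi(d1) = 0.1728042619; exp(-qT) = 1.0000000000; exp(-rT) = 0.9831436846
N(d2) = 0.0832456064
Rho = K*T*exp(-rT)*N(d2) = 1.0900 * 0.2500 * 0.9831436846 * 0.0832456064 = 0.022302

Answer: Rho = 0.022302


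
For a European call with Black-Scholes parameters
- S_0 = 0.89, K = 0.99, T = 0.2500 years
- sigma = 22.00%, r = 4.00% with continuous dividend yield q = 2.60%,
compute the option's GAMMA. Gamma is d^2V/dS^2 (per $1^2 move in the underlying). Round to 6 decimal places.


Answer: Gamma = 2.745880

Derivation:
d1 = -0.8812134582; d2 = -0.9912134582
phi(d1) = 0.2705746867; exp(-qT) = 0.9935210793; exp(-rT) = 0.9900498337
Gamma = exp(-qT) * phi(d1) / (S * sigma * sqrt(T)) = 0.9935210793 * 0.2705746867 / (0.8900 * 0.2200 * 0.5000000000) = 2.745880


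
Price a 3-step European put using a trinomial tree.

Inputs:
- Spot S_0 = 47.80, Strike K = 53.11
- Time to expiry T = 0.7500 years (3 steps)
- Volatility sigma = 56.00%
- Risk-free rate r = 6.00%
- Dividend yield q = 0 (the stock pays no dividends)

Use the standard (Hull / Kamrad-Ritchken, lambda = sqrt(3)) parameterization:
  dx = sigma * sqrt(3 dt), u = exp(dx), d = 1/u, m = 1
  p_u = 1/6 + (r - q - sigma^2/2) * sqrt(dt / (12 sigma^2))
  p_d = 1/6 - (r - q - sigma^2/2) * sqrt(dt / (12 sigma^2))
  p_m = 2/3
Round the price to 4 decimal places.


Answer: Price = V(0,0) = 10.9308

Derivation:
dt = T/N = 0.250000; dx = sigma*sqrt(3*dt) = 0.484974
u = exp(dx) = 1.624133; d = 1/u = 0.615713
p_u = 0.141717, p_m = 0.666667, p_d = 0.191616
Discount per step: exp(-r*dt) = 0.985112
Stock lattice S(k, j) with j the centered position index:
  k=0: S(0,+0) = 47.8000
  k=1: S(1,-1) = 29.4311; S(1,+0) = 47.8000; S(1,+1) = 77.6336
  k=2: S(2,-2) = 18.1211; S(2,-1) = 29.4311; S(2,+0) = 47.8000; S(2,+1) = 77.6336; S(2,+2) = 126.0872
  k=3: S(3,-3) = 11.1574; S(3,-2) = 18.1211; S(3,-1) = 29.4311; S(3,+0) = 47.8000; S(3,+1) = 77.6336; S(3,+2) = 126.0872; S(3,+3) = 204.7825
Terminal payoffs V(N, j) = max(K - S_T, 0):
  V(3,-3) = 41.952600; V(3,-2) = 34.988897; V(3,-1) = 23.678915; V(3,+0) = 5.310000; V(3,+1) = 0.000000; V(3,+2) = 0.000000; V(3,+3) = 0.000000
Backward induction: V(k, j) = exp(-r*dt) * [p_u * V(k+1, j+1) + p_m * V(k+1, j) + p_d * V(k+1, j-1)]
  V(2,-2) = exp(-r*dt) * [p_u*23.678915 + p_m*34.988897 + p_d*41.952600] = 34.203521
  V(2,-1) = exp(-r*dt) * [p_u*5.310000 + p_m*23.678915 + p_d*34.988897] = 22.896867
  V(2,+0) = exp(-r*dt) * [p_u*0.000000 + p_m*5.310000 + p_d*23.678915] = 7.957015
  V(2,+1) = exp(-r*dt) * [p_u*0.000000 + p_m*0.000000 + p_d*5.310000] = 1.002335
  V(2,+2) = exp(-r*dt) * [p_u*0.000000 + p_m*0.000000 + p_d*0.000000] = 0.000000
  V(1,-1) = exp(-r*dt) * [p_u*7.957015 + p_m*22.896867 + p_d*34.203521] = 22.604554
  V(1,+0) = exp(-r*dt) * [p_u*1.002335 + p_m*7.957015 + p_d*22.896867] = 9.687729
  V(1,+1) = exp(-r*dt) * [p_u*0.000000 + p_m*1.002335 + p_d*7.957015] = 2.160270
  V(0,+0) = exp(-r*dt) * [p_u*2.160270 + p_m*9.687729 + p_d*22.604554] = 10.930839


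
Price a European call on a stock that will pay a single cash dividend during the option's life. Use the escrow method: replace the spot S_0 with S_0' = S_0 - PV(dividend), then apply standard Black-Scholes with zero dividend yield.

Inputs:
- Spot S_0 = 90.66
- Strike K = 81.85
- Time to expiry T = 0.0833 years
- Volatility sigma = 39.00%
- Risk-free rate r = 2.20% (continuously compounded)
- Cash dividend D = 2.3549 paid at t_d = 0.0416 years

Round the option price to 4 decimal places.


Answer: Price = 7.9931

Derivation:
PV(D) = D * exp(-r * t_d) = 2.3549 * 0.99908522 = 2.35274578
S_0' = S_0 - PV(D) = 90.6600 - 2.35274578 = 88.30725422
d1 = (ln(S_0'/K) + (r + sigma^2/2)*T) / (sigma*sqrt(T)) = 0.74716537
d2 = d1 - sigma*sqrt(T) = 0.63460459
exp(-rT) = 0.99816908
N(d1) = 0.77251813; N(d2) = 0.73715683
C = S_0' * N(d1) - K * exp(-rT) * N(d2) = 88.30725422 * 0.77251813 - 81.8500 * 0.99816908 * 0.73715683 = 7.9931


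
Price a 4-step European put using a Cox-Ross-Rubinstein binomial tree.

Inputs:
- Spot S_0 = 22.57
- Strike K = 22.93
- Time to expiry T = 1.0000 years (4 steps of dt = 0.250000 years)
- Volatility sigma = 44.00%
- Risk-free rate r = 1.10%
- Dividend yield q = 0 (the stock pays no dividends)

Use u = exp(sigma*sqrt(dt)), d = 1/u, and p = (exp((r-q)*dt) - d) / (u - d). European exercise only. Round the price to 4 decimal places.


Answer: Price = V(0,0) = 3.8211

Derivation:
dt = T/N = 0.250000
u = exp(sigma*sqrt(dt)) = 1.246077; d = 1/u = 0.802519
p = (exp((r-q)*dt) - d) / (u - d) = 0.451429
Discount per step: exp(-r*dt) = 0.997254
Stock lattice S(k, i) with i counting down-moves:
  k=0: S(0,0) = 22.5700
  k=1: S(1,0) = 28.1240; S(1,1) = 18.1128
  k=2: S(2,0) = 35.0446; S(2,1) = 22.5700; S(2,2) = 14.5359
  k=3: S(3,0) = 43.6683; S(3,1) = 28.1240; S(3,2) = 18.1128; S(3,3) = 11.6653
  k=4: S(4,0) = 54.4140; S(4,1) = 35.0446; S(4,2) = 22.5700; S(4,3) = 14.5359; S(4,4) = 9.3617
Terminal payoffs V(N, i) = max(K - S_T, 0):
  V(4,0) = 0.000000; V(4,1) = 0.000000; V(4,2) = 0.360000; V(4,3) = 8.394098; V(4,4) = 13.568350
Backward induction: V(k, i) = exp(-r*dt) * [p * V(k+1, i) + (1-p) * V(k+1, i+1)].
  V(3,0) = exp(-r*dt) * [p*0.000000 + (1-p)*0.000000] = 0.000000
  V(3,1) = exp(-r*dt) * [p*0.000000 + (1-p)*0.360000] = 0.196943
  V(3,2) = exp(-r*dt) * [p*0.360000 + (1-p)*8.394098] = 4.754180
  V(3,3) = exp(-r*dt) * [p*8.394098 + (1-p)*13.568350] = 11.201695
  V(2,0) = exp(-r*dt) * [p*0.000000 + (1-p)*0.196943] = 0.107741
  V(2,1) = exp(-r*dt) * [p*0.196943 + (1-p)*4.754180] = 2.689504
  V(2,2) = exp(-r*dt) * [p*4.754180 + (1-p)*11.201695] = 8.268329
  V(1,0) = exp(-r*dt) * [p*0.107741 + (1-p)*2.689504] = 1.519835
  V(1,1) = exp(-r*dt) * [p*2.689504 + (1-p)*8.268329] = 5.734094
  V(0,0) = exp(-r*dt) * [p*1.519835 + (1-p)*5.734094] = 3.821132


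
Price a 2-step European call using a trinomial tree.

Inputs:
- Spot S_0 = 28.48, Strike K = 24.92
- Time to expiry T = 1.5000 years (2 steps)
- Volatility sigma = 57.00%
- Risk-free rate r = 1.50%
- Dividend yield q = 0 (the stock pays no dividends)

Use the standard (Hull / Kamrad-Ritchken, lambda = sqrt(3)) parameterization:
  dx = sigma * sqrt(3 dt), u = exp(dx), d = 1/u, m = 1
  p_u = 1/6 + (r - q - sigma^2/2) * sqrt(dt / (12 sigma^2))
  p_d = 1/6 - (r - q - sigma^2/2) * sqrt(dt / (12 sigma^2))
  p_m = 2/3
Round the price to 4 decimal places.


dt = T/N = 0.750000; dx = sigma*sqrt(3*dt) = 0.855000
u = exp(dx) = 2.351374; d = 1/u = 0.425283
p_u = 0.101996, p_m = 0.666667, p_d = 0.231338
Discount per step: exp(-r*dt) = 0.988813
Stock lattice S(k, j) with j the centered position index:
  k=0: S(0,+0) = 28.4800
  k=1: S(1,-1) = 12.1121; S(1,+0) = 28.4800; S(1,+1) = 66.9671
  k=2: S(2,-2) = 5.1511; S(2,-1) = 12.1121; S(2,+0) = 28.4800; S(2,+1) = 66.9671; S(2,+2) = 157.4648
Terminal payoffs V(N, j) = max(S_T - K, 0):
  V(2,-2) = 0.000000; V(2,-1) = 0.000000; V(2,+0) = 3.560000; V(2,+1) = 42.047142; V(2,+2) = 132.544823
Backward induction: V(k, j) = exp(-r*dt) * [p_u * V(k+1, j+1) + p_m * V(k+1, j) + p_d * V(k+1, j-1)]
  V(1,-1) = exp(-r*dt) * [p_u*3.560000 + p_m*0.000000 + p_d*0.000000] = 0.359042
  V(1,+0) = exp(-r*dt) * [p_u*42.047142 + p_m*3.560000 + p_d*0.000000] = 6.587430
  V(1,+1) = exp(-r*dt) * [p_u*132.544823 + p_m*42.047142 + p_d*3.560000] = 41.899945
  V(0,+0) = exp(-r*dt) * [p_u*41.899945 + p_m*6.587430 + p_d*0.359042] = 8.650424

Answer: Price = V(0,0) = 8.6504


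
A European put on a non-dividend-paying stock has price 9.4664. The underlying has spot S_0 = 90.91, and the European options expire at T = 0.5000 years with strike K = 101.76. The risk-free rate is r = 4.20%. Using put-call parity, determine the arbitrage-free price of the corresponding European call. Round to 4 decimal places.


Answer: Call price = 0.7311

Derivation:
Put-call parity: C - P = S_0 * exp(-qT) - K * exp(-rT).
S_0 * exp(-qT) = 90.9100 * 1.00000000 = 90.91000000
K * exp(-rT) = 101.7600 * 0.97921896 = 99.64532183
C = P + S*exp(-qT) - K*exp(-rT)
C = 9.4664 + 90.91000000 - 99.64532183 = 0.7311


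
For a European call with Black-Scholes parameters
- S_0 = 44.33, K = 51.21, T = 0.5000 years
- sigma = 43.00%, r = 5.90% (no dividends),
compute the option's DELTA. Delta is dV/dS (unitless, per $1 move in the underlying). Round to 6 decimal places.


d1 = -0.2254459563; d2 = -0.5295018722
phi(d1) = 0.3889317219; exp(-qT) = 1.0000000000; exp(-rT) = 0.9709308776
N(d1) = 0.4108161819
Delta = exp(-qT) * N(d1) = 1.0000000000 * 0.4108161819 = 0.410816

Answer: Delta = 0.410816


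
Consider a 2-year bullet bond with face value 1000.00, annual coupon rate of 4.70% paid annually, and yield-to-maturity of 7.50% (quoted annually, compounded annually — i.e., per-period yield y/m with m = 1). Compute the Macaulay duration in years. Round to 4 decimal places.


Answer: Macaulay duration = 1.9540 years

Derivation:
Coupon per period c = face * coupon_rate / m = 47.000000
Periods per year m = 1; per-period yield y/m = 0.075000
Number of cashflows N = 2
Cashflows (t years, CF_t, discount factor 1/(1+y/m)^(m*t), PV):
  t = 1.0000: CF_t = 47.000000, DF = 0.930233, PV = 43.720930
  t = 2.0000: CF_t = 1047.000000, DF = 0.865333, PV = 906.003245
Price P = sum_t PV_t = 949.724175
Macaulay numerator sum_t t * PV_t:
  t * PV_t at t = 1.0000: 43.720930
  t * PV_t at t = 2.0000: 1812.006490
Macaulay duration D = (sum_t t * PV_t) / P = 1855.727420 / 949.724175 = 1.953965


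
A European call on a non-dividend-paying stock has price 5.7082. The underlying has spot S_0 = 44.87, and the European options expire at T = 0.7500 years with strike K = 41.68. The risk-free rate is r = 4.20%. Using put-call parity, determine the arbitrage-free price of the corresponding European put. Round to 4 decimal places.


Put-call parity: C - P = S_0 * exp(-qT) - K * exp(-rT).
S_0 * exp(-qT) = 44.8700 * 1.00000000 = 44.87000000
K * exp(-rT) = 41.6800 * 0.96899096 = 40.38754306
P = C - S*exp(-qT) + K*exp(-rT)
P = 5.7082 - 44.87000000 + 40.38754306 = 1.2257

Answer: Put price = 1.2257


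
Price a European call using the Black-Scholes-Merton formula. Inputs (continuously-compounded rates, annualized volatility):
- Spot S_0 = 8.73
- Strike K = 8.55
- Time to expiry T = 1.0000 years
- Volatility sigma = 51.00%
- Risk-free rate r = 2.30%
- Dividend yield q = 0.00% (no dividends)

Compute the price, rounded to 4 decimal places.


Answer: Price = 1.9129

Derivation:
d1 = (ln(S/K) + (r - q + 0.5*sigma^2) * T) / (sigma * sqrt(T)) = 0.34094919
d2 = d1 - sigma * sqrt(T) = -0.16905081
exp(-rT) = 0.97726248; exp(-qT) = 1.00000000
C = S_0 * exp(-qT) * N(d1) - K * exp(-rT) * N(d2)
N(d1) = 0.63342908; N(d2) = 0.43287834
C = 8.7300 * 1.00000000 * 0.63342908 - 8.5500 * 0.97726248 * 0.43287834 = 1.9129


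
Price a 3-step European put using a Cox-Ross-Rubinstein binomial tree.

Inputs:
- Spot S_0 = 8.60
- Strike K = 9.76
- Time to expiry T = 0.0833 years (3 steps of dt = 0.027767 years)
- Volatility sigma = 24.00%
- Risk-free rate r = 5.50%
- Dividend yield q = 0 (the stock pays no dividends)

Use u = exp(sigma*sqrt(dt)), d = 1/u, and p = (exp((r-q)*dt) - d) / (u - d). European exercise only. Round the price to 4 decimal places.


Answer: Price = V(0,0) = 1.1154

Derivation:
dt = T/N = 0.027767
u = exp(sigma*sqrt(dt)) = 1.040802; d = 1/u = 0.960797
p = (exp((r-q)*dt) - d) / (u - d) = 0.509106
Discount per step: exp(-r*dt) = 0.998474
Stock lattice S(k, i) with i counting down-moves:
  k=0: S(0,0) = 8.6000
  k=1: S(1,0) = 8.9509; S(1,1) = 8.2629
  k=2: S(2,0) = 9.3161; S(2,1) = 8.6000; S(2,2) = 7.9389
  k=3: S(3,0) = 9.6962; S(3,1) = 8.9509; S(3,2) = 8.2629; S(3,3) = 7.6277
Terminal payoffs V(N, i) = max(K - S_T, 0):
  V(3,0) = 0.063760; V(3,1) = 0.809099; V(3,2) = 1.497145; V(3,3) = 2.132301
Backward induction: V(k, i) = exp(-r*dt) * [p * V(k+1, i) + (1-p) * V(k+1, i+1)].
  V(2,0) = exp(-r*dt) * [p*0.063760 + (1-p)*0.809099] = 0.428987
  V(2,1) = exp(-r*dt) * [p*0.809099 + (1-p)*1.497145] = 1.145106
  V(2,2) = exp(-r*dt) * [p*1.497145 + (1-p)*2.132301] = 1.806179
  V(1,0) = exp(-r*dt) * [p*0.428987 + (1-p)*1.145106] = 0.779334
  V(1,1) = exp(-r*dt) * [p*1.145106 + (1-p)*1.806179] = 1.467380
  V(0,0) = exp(-r*dt) * [p*0.779334 + (1-p)*1.467380] = 1.115387


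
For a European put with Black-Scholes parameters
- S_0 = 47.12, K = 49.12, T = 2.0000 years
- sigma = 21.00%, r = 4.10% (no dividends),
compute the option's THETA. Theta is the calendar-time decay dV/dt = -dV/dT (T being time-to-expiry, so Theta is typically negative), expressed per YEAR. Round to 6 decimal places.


d1 = 0.2846315428; d2 = -0.0123533053
phi(d1) = 0.3831050326; exp(-qT) = 1.0000000000; exp(-rT) = 0.9212719587
Theta = -S*exp(-qT)*phi(d1)*sigma/(2*sqrt(T)) + r*K*exp(-rT)*N(-d2) - q*S*exp(-qT)*N(-d1)
N(-d1) = 0.3879632214; N(-d2) = 0.5049281304; sqrt(T) = 1.4142135624
Term 1 = -47.1200 * 1.0000000000 * 0.3831050326 * 0.2100 / (2 * 1.4142135624) = -1.3402858731
Term 2 = 0.0410 * 49.1200 * 0.9212719587 * 0.5049281304 = 0.9368275071
Term 3 = 0 (no dividend yield, q = 0)
Theta = -1.3402858731 + (0.9368275071) + (0.0000000000) = -0.403458

Answer: Theta = -0.403458


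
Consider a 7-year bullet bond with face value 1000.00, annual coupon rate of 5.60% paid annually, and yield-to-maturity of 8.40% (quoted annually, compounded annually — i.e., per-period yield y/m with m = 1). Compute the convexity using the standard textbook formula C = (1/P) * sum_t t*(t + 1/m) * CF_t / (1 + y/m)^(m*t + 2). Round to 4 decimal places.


Answer: Convexity = 37.6948

Derivation:
Coupon per period c = face * coupon_rate / m = 56.000000
Periods per year m = 1; per-period yield y/m = 0.084000
Number of cashflows N = 7
Cashflows (t years, CF_t, discount factor 1/(1+y/m)^(m*t), PV):
  t = 1.0000: CF_t = 56.000000, DF = 0.922509, PV = 51.660517
  t = 2.0000: CF_t = 56.000000, DF = 0.851023, PV = 47.657303
  t = 3.0000: CF_t = 56.000000, DF = 0.785077, PV = 43.964302
  t = 4.0000: CF_t = 56.000000, DF = 0.724241, PV = 40.557474
  t = 5.0000: CF_t = 56.000000, DF = 0.668119, PV = 37.414644
  t = 6.0000: CF_t = 56.000000, DF = 0.616346, PV = 34.515354
  t = 7.0000: CF_t = 1056.000000, DF = 0.568585, PV = 600.425243
Price P = sum_t PV_t = 856.194837
Convexity numerator sum_t t*(t + 1/m) * CF_t / (1+y/m)^(m*t + 2):
  t = 1.0000: term = 87.928604
  t = 2.0000: term = 243.344844
  t = 3.0000: term = 448.975727
  t = 4.0000: term = 690.307083
  t = 5.0000: term = 955.221978
  t = 6.0000: term = 1233.681522
  t = 7.0000: term = 28614.647837
Convexity = (1/P) * sum = 32274.107594 / 856.194837 = 37.694817


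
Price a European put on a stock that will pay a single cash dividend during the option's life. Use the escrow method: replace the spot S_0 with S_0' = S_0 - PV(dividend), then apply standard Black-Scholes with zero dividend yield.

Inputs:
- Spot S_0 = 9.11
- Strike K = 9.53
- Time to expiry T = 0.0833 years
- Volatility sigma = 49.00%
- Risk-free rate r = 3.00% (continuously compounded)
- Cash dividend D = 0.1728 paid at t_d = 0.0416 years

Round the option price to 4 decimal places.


PV(D) = D * exp(-r * t_d) = 0.1728 * 0.99875278 = 0.17258448
S_0' = S_0 - PV(D) = 9.1100 - 0.17258448 = 8.93741552
d1 = (ln(S_0'/K) + (r + sigma^2/2)*T) / (sigma*sqrt(T)) = -0.36556480
d2 = d1 - sigma*sqrt(T) = -0.50698733
exp(-rT) = 0.99750412
N(-d1) = 0.64265508; N(-d2) = 0.69391814
P = K * exp(-rT) * N(-d2) - S_0' * N(-d1) = 9.5300 * 0.99750412 * 0.69391814 - 8.93741552 * 0.64265508 = 0.8529

Answer: Price = 0.8529


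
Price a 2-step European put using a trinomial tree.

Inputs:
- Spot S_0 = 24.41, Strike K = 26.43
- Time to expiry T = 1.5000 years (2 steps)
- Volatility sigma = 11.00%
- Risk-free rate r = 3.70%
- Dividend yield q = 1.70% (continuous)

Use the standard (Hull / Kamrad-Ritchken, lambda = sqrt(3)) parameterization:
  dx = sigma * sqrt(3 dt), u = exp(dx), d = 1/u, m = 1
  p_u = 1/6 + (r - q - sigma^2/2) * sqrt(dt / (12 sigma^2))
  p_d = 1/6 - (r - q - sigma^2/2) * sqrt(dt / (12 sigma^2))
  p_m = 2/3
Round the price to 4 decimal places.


Answer: Price = V(0,0) = 2.0806

Derivation:
dt = T/N = 0.750000; dx = sigma*sqrt(3*dt) = 0.165000
u = exp(dx) = 1.179393; d = 1/u = 0.847894
p_u = 0.198371, p_m = 0.666667, p_d = 0.134962
Discount per step: exp(-r*dt) = 0.972631
Stock lattice S(k, j) with j the centered position index:
  k=0: S(0,+0) = 24.4100
  k=1: S(1,-1) = 20.6971; S(1,+0) = 24.4100; S(1,+1) = 28.7890
  k=2: S(2,-2) = 17.5489; S(2,-1) = 20.6971; S(2,+0) = 24.4100; S(2,+1) = 28.7890; S(2,+2) = 33.9535
Terminal payoffs V(N, j) = max(K - S_T, 0):
  V(2,-2) = 8.881072; V(2,-1) = 5.732915; V(2,+0) = 2.020000; V(2,+1) = 0.000000; V(2,+2) = 0.000000
Backward induction: V(k, j) = exp(-r*dt) * [p_u * V(k+1, j+1) + p_m * V(k+1, j) + p_d * V(k+1, j-1)]
  V(1,-1) = exp(-r*dt) * [p_u*2.020000 + p_m*5.732915 + p_d*8.881072] = 5.272889
  V(1,+0) = exp(-r*dt) * [p_u*0.000000 + p_m*2.020000 + p_d*5.732915] = 2.062361
  V(1,+1) = exp(-r*dt) * [p_u*0.000000 + p_m*0.000000 + p_d*2.020000] = 0.265162
  V(0,+0) = exp(-r*dt) * [p_u*0.265162 + p_m*2.062361 + p_d*5.272889] = 2.080603


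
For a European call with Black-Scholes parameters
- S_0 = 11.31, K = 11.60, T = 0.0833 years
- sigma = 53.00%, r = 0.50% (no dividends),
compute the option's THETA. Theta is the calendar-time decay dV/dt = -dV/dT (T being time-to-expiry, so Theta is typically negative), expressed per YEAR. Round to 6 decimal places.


d1 = -0.0863049161; d2 = -0.2392721349
phi(d1) = 0.3974592752; exp(-qT) = 1.0000000000; exp(-rT) = 0.9995835867
Theta = -S*exp(-qT)*phi(d1)*sigma/(2*sqrt(T)) - r*K*exp(-rT)*N(d2) + q*S*exp(-qT)*N(d1)
N(d1) = 0.4656120153; N(d2) = 0.4054472855; sqrt(T) = 0.2886173938
Term 1 = -11.3100 * 1.0000000000 * 0.3974592752 * 0.5300 / (2 * 0.2886173938) = -4.1274195258
Term 2 = -0.0050 * 11.6000 * 0.9995835867 * 0.4054472855 = -0.0235061502
Term 3 = 0 (no dividend yield, q = 0)
Theta = -4.1274195258 + (-0.0235061502) + (0.0000000000) = -4.150926

Answer: Theta = -4.150926


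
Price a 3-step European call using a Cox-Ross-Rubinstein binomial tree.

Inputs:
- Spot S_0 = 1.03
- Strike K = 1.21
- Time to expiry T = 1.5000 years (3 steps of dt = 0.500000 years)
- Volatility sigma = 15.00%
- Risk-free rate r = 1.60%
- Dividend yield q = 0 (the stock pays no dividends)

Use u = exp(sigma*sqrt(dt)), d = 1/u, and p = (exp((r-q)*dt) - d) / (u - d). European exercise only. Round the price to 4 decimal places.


dt = T/N = 0.500000
u = exp(sigma*sqrt(dt)) = 1.111895; d = 1/u = 0.899365
p = (exp((r-q)*dt) - d) / (u - d) = 0.511301
Discount per step: exp(-r*dt) = 0.992032
Stock lattice S(k, i) with i counting down-moves:
  k=0: S(0,0) = 1.0300
  k=1: S(1,0) = 1.1453; S(1,1) = 0.9263
  k=2: S(2,0) = 1.2734; S(2,1) = 1.0300; S(2,2) = 0.8331
  k=3: S(3,0) = 1.4159; S(3,1) = 1.1453; S(3,2) = 0.9263; S(3,3) = 0.7493
Terminal payoffs V(N, i) = max(S_T - K, 0):
  V(3,0) = 0.205888; V(3,1) = 0.000000; V(3,2) = 0.000000; V(3,3) = 0.000000
Backward induction: V(k, i) = exp(-r*dt) * [p * V(k+1, i) + (1-p) * V(k+1, i+1)].
  V(2,0) = exp(-r*dt) * [p*0.205888 + (1-p)*0.000000] = 0.104432
  V(2,1) = exp(-r*dt) * [p*0.000000 + (1-p)*0.000000] = 0.000000
  V(2,2) = exp(-r*dt) * [p*0.000000 + (1-p)*0.000000] = 0.000000
  V(1,0) = exp(-r*dt) * [p*0.104432 + (1-p)*0.000000] = 0.052971
  V(1,1) = exp(-r*dt) * [p*0.000000 + (1-p)*0.000000] = 0.000000
  V(0,0) = exp(-r*dt) * [p*0.052971 + (1-p)*0.000000] = 0.026868

Answer: Price = V(0,0) = 0.0269


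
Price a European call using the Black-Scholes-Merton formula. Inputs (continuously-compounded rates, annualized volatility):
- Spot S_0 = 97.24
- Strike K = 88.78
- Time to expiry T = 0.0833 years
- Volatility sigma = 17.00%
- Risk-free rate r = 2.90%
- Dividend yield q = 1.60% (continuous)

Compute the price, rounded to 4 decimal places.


Answer: Price = 8.5980

Derivation:
d1 = (ln(S/K) + (r - q + 0.5*sigma^2) * T) / (sigma * sqrt(T)) = 1.90171032
d2 = d1 - sigma * sqrt(T) = 1.85264536
exp(-rT) = 0.99758722; exp(-qT) = 0.99866809
C = S_0 * exp(-qT) * N(d1) - K * exp(-rT) * N(d2)
N(d1) = 0.97139548; N(d2) = 0.96803340
C = 97.2400 * 0.99866809 * 0.97139548 - 88.7800 * 0.99758722 * 0.96803340 = 8.5980


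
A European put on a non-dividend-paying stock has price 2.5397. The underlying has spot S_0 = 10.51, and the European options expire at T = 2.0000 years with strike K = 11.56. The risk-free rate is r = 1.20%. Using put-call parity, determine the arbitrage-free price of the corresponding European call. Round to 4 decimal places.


Put-call parity: C - P = S_0 * exp(-qT) - K * exp(-rT).
S_0 * exp(-qT) = 10.5100 * 1.00000000 = 10.51000000
K * exp(-rT) = 11.5600 * 0.97628571 = 11.28586280
C = P + S*exp(-qT) - K*exp(-rT)
C = 2.5397 + 10.51000000 - 11.28586280 = 1.7638

Answer: Call price = 1.7638


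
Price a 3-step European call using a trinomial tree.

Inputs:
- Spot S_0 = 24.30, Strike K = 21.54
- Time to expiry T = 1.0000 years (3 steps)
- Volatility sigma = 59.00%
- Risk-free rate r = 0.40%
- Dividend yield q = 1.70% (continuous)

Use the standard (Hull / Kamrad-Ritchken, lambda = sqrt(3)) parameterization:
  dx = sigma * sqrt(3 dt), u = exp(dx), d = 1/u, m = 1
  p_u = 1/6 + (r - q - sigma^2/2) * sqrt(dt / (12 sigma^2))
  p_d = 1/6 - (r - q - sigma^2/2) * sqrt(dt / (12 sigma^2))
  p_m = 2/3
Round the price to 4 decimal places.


Answer: Price = V(0,0) = 6.3123

Derivation:
dt = T/N = 0.333333; dx = sigma*sqrt(3*dt) = 0.590000
u = exp(dx) = 1.803988; d = 1/u = 0.554327
p_u = 0.113828, p_m = 0.666667, p_d = 0.219506
Discount per step: exp(-r*dt) = 0.998668
Stock lattice S(k, j) with j the centered position index:
  k=0: S(0,+0) = 24.3000
  k=1: S(1,-1) = 13.4702; S(1,+0) = 24.3000; S(1,+1) = 43.8369
  k=2: S(2,-2) = 7.4669; S(2,-1) = 13.4702; S(2,+0) = 24.3000; S(2,+1) = 43.8369; S(2,+2) = 79.0813
  k=3: S(3,-3) = 4.1391; S(3,-2) = 7.4669; S(3,-1) = 13.4702; S(3,+0) = 24.3000; S(3,+1) = 43.8369; S(3,+2) = 79.0813; S(3,+3) = 142.6617
Terminal payoffs V(N, j) = max(S_T - K, 0):
  V(3,-3) = 0.000000; V(3,-2) = 0.000000; V(3,-1) = 0.000000; V(3,+0) = 2.760000; V(3,+1) = 22.296918; V(3,+2) = 57.541293; V(3,+3) = 121.121737
Backward induction: V(k, j) = exp(-r*dt) * [p_u * V(k+1, j+1) + p_m * V(k+1, j) + p_d * V(k+1, j-1)]
  V(2,-2) = exp(-r*dt) * [p_u*0.000000 + p_m*0.000000 + p_d*0.000000] = 0.000000
  V(2,-1) = exp(-r*dt) * [p_u*2.760000 + p_m*0.000000 + p_d*0.000000] = 0.313746
  V(2,+0) = exp(-r*dt) * [p_u*22.296918 + p_m*2.760000 + p_d*0.000000] = 4.372173
  V(2,+1) = exp(-r*dt) * [p_u*57.541293 + p_m*22.296918 + p_d*2.760000] = 21.990899
  V(2,+2) = exp(-r*dt) * [p_u*121.121737 + p_m*57.541293 + p_d*22.296918] = 56.966163
  V(1,-1) = exp(-r*dt) * [p_u*4.372173 + p_m*0.313746 + p_d*0.000000] = 0.705896
  V(1,+0) = exp(-r*dt) * [p_u*21.990899 + p_m*4.372173 + p_d*0.313746] = 5.479513
  V(1,+1) = exp(-r*dt) * [p_u*56.966163 + p_m*21.990899 + p_d*4.372173] = 22.075189
  V(0,+0) = exp(-r*dt) * [p_u*22.075189 + p_m*5.479513 + p_d*0.705896] = 6.312303
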